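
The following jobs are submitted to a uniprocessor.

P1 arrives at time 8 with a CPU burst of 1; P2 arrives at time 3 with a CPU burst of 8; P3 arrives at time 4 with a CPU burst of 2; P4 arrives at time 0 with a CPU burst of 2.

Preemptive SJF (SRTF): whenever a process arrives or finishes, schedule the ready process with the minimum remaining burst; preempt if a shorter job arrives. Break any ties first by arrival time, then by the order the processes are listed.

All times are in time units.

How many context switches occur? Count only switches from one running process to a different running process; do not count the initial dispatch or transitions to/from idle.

4

Schedule: | P4 0-2 | idle 2-3 | P2 3-4 | P3 4-6 | P2 6-8 | P1 8-9 | P2 9-14 |
Completion: P1=9  P2=14  P3=6  P4=2
Turnaround (C−A): P1=1  P2=11  P3=2  P4=2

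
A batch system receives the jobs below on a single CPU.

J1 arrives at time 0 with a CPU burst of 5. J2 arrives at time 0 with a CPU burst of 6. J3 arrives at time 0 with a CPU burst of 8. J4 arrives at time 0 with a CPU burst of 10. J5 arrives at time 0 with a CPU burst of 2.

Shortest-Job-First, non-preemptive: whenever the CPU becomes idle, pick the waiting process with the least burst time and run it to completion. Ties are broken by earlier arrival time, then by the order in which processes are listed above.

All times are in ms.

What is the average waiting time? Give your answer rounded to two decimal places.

Gantt: | J5 0-2 | J1 2-7 | J2 7-13 | J3 13-21 | J4 21-31 |
Completion: J1=7  J2=13  J3=21  J4=31  J5=2
Turnaround (C−A): J1=7  J2=13  J3=21  J4=31  J5=2
Waiting times: J1=2, J2=7, J3=13, J4=21, J5=0
Average waiting = (2+7+13+21+0) / 5 = 43/5 = 8.60

8.60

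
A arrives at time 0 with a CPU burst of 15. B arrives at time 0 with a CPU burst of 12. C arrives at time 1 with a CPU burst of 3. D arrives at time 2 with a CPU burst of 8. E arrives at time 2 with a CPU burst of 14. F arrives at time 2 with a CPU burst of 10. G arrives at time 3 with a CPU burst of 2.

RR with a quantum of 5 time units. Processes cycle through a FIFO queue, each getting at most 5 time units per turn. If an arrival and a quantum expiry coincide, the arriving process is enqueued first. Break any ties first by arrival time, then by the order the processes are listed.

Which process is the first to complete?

Schedule: | A 0-5 | B 5-10 | C 10-13 | D 13-18 | E 18-23 | F 23-28 | G 28-30 | A 30-35 | B 35-40 | D 40-43 | E 43-48 | F 48-53 | A 53-58 | B 58-60 | E 60-64 |
Completion: A=58  B=60  C=13  D=43  E=64  F=53  G=30
Finish order: C → G → D → F → A → B → E

C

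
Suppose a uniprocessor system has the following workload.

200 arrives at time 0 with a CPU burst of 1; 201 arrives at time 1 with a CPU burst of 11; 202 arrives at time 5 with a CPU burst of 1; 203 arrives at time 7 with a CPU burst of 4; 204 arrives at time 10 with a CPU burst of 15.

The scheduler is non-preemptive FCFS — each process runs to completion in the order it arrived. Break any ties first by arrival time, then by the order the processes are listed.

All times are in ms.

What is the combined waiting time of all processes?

Schedule: | 200 0-1 | 201 1-12 | 202 12-13 | 203 13-17 | 204 17-32 |
Completion: 200=1  201=12  202=13  203=17  204=32
Waiting = turnaround − burst: 200=0, 201=0, 202=7, 203=6, 204=7
Total waiting = 0 + 0 + 7 + 6 + 7 = 20

20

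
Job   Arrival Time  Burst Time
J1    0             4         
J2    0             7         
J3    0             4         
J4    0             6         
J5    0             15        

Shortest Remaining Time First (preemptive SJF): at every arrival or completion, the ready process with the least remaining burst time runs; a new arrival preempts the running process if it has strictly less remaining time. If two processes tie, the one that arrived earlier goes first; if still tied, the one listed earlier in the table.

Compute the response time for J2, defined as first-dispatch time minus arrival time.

Timeline: | J1 0-4 | J3 4-8 | J4 8-14 | J2 14-21 | J5 21-36 |
Completion: J1=4  J2=21  J3=8  J4=14  J5=36
Turnaround (C−A): J1=4  J2=21  J3=8  J4=14  J5=36
Response(J2) = first start − arrival = 14 − 0 = 14

14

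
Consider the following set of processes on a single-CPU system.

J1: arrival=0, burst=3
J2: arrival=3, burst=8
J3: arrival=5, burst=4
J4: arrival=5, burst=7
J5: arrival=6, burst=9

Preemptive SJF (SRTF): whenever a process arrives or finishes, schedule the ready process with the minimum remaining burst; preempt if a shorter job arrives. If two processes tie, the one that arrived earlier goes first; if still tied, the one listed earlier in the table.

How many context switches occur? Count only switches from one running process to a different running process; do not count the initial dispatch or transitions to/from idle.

Gantt: | J1 0-3 | J2 3-5 | J3 5-9 | J2 9-15 | J4 15-22 | J5 22-31 |
Completion: J1=3  J2=15  J3=9  J4=22  J5=31

5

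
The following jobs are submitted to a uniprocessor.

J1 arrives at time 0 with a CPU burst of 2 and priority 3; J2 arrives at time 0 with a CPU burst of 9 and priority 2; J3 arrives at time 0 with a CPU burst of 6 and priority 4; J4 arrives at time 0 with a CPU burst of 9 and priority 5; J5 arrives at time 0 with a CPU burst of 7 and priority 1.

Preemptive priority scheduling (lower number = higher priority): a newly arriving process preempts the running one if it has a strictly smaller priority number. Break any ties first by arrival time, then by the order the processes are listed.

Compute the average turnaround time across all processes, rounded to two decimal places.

19.60

Gantt: | J5 0-7 | J2 7-16 | J1 16-18 | J3 18-24 | J4 24-33 |
Completion: J1=18  J2=16  J3=24  J4=33  J5=7
Turnaround (C−A): J1=18  J2=16  J3=24  J4=33  J5=7
Turnaround times: J1=18, J2=16, J3=24, J4=33, J5=7
Average turnaround = (18+16+24+33+7) / 5 = 98/5 = 19.60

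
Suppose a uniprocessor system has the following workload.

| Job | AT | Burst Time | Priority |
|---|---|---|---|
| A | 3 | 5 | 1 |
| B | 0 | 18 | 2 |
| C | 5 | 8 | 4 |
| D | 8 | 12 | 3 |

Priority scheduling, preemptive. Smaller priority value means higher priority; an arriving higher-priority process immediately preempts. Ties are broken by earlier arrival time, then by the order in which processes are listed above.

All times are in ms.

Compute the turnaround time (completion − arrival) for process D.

Timeline: | B 0-3 | A 3-8 | B 8-23 | D 23-35 | C 35-43 |
Completion: A=8  B=23  C=43  D=35
Turnaround (C−A): A=5  B=23  C=38  D=27
Turnaround(D) = completion − arrival = 35 − 8 = 27

27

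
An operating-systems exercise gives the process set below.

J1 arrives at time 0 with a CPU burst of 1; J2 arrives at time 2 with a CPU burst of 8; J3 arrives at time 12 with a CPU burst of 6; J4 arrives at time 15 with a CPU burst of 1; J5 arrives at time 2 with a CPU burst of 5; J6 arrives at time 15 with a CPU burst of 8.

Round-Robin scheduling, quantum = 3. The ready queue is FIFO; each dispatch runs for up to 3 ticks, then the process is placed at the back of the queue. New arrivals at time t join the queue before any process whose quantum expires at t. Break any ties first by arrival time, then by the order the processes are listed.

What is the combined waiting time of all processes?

28

Gantt: | J1 0-1 | idle 1-2 | J2 2-5 | J5 5-8 | J2 8-11 | J5 11-13 | J2 13-15 | J3 15-18 | J4 18-19 | J6 19-22 | J3 22-25 | J6 25-30 |
Completion: J1=1  J2=15  J3=25  J4=19  J5=13  J6=30
Waiting = turnaround − burst: J1=0, J2=5, J3=7, J4=3, J5=6, J6=7
Total waiting = 0 + 5 + 7 + 3 + 6 + 7 = 28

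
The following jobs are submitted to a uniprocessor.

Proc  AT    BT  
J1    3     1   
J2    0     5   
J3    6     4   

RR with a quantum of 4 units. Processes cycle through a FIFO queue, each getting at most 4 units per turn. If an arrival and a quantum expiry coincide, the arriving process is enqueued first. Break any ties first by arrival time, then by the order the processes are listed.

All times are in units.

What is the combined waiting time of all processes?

Gantt: | J2 0-4 | J1 4-5 | J2 5-6 | J3 6-10 |
Completion: J1=5  J2=6  J3=10
Waiting = turnaround − burst: J1=1, J2=1, J3=0
Total waiting = 1 + 1 + 0 = 2

2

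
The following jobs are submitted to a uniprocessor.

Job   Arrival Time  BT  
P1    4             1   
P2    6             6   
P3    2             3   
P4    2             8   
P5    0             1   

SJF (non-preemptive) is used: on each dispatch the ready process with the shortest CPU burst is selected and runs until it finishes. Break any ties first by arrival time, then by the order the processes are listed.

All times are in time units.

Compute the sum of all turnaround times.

30

Schedule: | P5 0-1 | idle 1-2 | P3 2-5 | P1 5-6 | P2 6-12 | P4 12-20 |
Completion: P1=6  P2=12  P3=5  P4=20  P5=1
Turnaround = completion − arrival: P1=2, P2=6, P3=3, P4=18, P5=1
Total turnaround = 2 + 6 + 3 + 18 + 1 = 30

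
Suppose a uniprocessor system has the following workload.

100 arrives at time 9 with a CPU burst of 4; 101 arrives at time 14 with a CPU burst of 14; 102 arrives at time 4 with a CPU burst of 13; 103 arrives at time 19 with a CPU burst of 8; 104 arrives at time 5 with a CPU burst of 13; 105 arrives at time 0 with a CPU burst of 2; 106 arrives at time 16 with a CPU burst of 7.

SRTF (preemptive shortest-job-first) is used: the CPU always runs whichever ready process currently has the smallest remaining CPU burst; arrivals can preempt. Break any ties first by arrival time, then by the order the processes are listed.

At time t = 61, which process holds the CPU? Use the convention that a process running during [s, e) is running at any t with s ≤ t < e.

101

Gantt: | 105 0-2 | idle 2-4 | 102 4-9 | 100 9-13 | 102 13-21 | 106 21-28 | 103 28-36 | 104 36-49 | 101 49-63 |
Completion: 100=13  101=63  102=21  103=36  104=49  105=2  106=28
Turnaround (C−A): 100=4  101=49  102=17  103=17  104=44  105=2  106=12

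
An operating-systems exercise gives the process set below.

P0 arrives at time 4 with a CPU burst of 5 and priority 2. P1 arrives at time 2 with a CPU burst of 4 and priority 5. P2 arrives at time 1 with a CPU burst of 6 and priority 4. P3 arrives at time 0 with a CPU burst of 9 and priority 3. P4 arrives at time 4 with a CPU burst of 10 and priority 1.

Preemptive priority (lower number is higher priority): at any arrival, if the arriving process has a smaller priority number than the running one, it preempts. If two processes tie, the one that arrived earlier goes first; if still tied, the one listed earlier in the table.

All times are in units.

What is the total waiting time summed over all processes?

Gantt: | P3 0-4 | P4 4-14 | P0 14-19 | P3 19-24 | P2 24-30 | P1 30-34 |
Completion: P0=19  P1=34  P2=30  P3=24  P4=14
Waiting = turnaround − burst: P0=10, P1=28, P2=23, P3=15, P4=0
Total waiting = 10 + 28 + 23 + 15 + 0 = 76

76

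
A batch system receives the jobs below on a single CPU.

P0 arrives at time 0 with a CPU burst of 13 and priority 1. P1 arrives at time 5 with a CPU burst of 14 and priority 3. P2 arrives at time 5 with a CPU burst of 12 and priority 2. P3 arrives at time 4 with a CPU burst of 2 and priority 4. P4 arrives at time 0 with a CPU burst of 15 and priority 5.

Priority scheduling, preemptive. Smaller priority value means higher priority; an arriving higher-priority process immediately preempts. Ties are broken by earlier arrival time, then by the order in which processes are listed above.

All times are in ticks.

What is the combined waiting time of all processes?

104

Schedule: | P0 0-13 | P2 13-25 | P1 25-39 | P3 39-41 | P4 41-56 |
Completion: P0=13  P1=39  P2=25  P3=41  P4=56
Waiting = turnaround − burst: P0=0, P1=20, P2=8, P3=35, P4=41
Total waiting = 0 + 20 + 8 + 35 + 41 = 104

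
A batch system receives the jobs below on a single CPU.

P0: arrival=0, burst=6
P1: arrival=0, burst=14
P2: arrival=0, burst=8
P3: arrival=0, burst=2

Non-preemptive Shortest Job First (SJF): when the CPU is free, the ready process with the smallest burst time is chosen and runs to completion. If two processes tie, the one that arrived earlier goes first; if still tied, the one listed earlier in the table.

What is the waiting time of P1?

16

Gantt: | P3 0-2 | P0 2-8 | P2 8-16 | P1 16-30 |
Completion: P0=8  P1=30  P2=16  P3=2
Waiting(P1) = turnaround − burst = 30 − 14 = 16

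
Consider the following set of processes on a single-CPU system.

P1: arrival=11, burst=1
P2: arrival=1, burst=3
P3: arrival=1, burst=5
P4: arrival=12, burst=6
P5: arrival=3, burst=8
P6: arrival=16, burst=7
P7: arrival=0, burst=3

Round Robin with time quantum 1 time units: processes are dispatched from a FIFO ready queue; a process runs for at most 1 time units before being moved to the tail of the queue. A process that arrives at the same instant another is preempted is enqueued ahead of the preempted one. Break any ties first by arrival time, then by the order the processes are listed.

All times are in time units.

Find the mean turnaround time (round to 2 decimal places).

Gantt: | P7 0-1 | P2 1-2 | P3 2-3 | P7 3-4 | P2 4-5 | P5 5-6 | P3 6-7 | P7 7-8 | P2 8-9 | P5 9-10 | P3 10-11 | P5 11-12 | P1 12-13 | P3 13-14 | P4 14-15 | P5 15-16 | P3 16-17 | P4 17-18 | P6 18-19 | P5 19-20 | P4 20-21 | P6 21-22 | P5 22-23 | P4 23-24 | P6 24-25 | P5 25-26 | P4 26-27 | P6 27-28 | P5 28-29 | P4 29-30 | P6 30-33 |
Completion: P1=13  P2=9  P3=17  P4=30  P5=29  P6=33  P7=8
Turnaround times: P1=2, P2=8, P3=16, P4=18, P5=26, P6=17, P7=8
Average turnaround = (2+8+16+18+26+17+8) / 7 = 95/7 = 13.57

13.57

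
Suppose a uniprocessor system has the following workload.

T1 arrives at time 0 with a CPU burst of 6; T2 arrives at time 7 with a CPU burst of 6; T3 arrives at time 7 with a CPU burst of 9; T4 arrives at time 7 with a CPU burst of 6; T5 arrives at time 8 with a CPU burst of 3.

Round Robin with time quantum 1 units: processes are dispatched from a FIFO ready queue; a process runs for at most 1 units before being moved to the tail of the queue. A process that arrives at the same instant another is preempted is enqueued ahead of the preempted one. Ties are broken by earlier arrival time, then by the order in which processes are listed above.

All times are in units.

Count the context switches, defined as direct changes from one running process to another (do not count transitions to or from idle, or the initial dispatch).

Timeline: | T1 0-6 | idle 6-7 | T2 7-8 | T3 8-9 | T4 9-10 | T5 10-11 | T2 11-12 | T3 12-13 | T4 13-14 | T5 14-15 | T2 15-16 | T3 16-17 | T4 17-18 | T5 18-19 | T2 19-20 | T3 20-21 | T4 21-22 | T2 22-23 | T3 23-24 | T4 24-25 | T2 25-26 | T3 26-27 | T4 27-28 | T3 28-31 |
Completion: T1=6  T2=26  T3=31  T4=28  T5=19
Turnaround (C−A): T1=6  T2=19  T3=24  T4=21  T5=11

21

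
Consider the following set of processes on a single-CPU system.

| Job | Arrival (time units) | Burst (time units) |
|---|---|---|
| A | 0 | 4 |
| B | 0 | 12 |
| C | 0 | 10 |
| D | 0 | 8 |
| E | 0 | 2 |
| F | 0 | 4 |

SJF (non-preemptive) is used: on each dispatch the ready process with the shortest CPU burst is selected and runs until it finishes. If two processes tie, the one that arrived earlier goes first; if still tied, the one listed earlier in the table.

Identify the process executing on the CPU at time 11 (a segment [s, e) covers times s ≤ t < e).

D

Schedule: | E 0-2 | A 2-6 | F 6-10 | D 10-18 | C 18-28 | B 28-40 |
Completion: A=6  B=40  C=28  D=18  E=2  F=10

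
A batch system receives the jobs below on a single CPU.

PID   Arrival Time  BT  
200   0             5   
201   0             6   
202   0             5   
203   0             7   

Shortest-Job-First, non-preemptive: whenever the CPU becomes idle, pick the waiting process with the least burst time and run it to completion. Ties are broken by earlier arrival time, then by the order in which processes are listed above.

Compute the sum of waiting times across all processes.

31

Gantt: | 200 0-5 | 202 5-10 | 201 10-16 | 203 16-23 |
Completion: 200=5  201=16  202=10  203=23
Waiting = turnaround − burst: 200=0, 201=10, 202=5, 203=16
Total waiting = 0 + 10 + 5 + 16 = 31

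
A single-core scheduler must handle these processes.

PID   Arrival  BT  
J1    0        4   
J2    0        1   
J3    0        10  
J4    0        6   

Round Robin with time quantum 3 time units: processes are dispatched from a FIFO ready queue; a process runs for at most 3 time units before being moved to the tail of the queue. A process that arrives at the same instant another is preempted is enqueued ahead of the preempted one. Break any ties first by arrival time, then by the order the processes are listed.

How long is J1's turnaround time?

Schedule: | J1 0-3 | J2 3-4 | J3 4-7 | J4 7-10 | J1 10-11 | J3 11-14 | J4 14-17 | J3 17-21 |
Completion: J1=11  J2=4  J3=21  J4=17
Turnaround(J1) = completion − arrival = 11 − 0 = 11

11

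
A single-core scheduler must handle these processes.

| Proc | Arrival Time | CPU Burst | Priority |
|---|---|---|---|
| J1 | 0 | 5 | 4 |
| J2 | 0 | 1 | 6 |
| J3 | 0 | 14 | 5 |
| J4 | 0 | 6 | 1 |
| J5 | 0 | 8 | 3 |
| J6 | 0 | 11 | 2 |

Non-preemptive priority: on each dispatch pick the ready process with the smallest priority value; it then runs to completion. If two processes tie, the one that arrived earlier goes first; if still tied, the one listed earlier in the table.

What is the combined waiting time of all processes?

Gantt: | J4 0-6 | J6 6-17 | J5 17-25 | J1 25-30 | J3 30-44 | J2 44-45 |
Completion: J1=30  J2=45  J3=44  J4=6  J5=25  J6=17
Waiting = turnaround − burst: J1=25, J2=44, J3=30, J4=0, J5=17, J6=6
Total waiting = 25 + 44 + 30 + 0 + 17 + 6 = 122

122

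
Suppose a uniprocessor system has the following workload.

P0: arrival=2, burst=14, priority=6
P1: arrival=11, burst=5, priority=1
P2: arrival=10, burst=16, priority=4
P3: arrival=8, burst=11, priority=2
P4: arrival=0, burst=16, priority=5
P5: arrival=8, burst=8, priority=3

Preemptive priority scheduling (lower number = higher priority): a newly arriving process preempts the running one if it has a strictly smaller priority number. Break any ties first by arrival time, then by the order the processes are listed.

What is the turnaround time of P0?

68

Schedule: | P4 0-8 | P3 8-11 | P1 11-16 | P3 16-24 | P5 24-32 | P2 32-48 | P4 48-56 | P0 56-70 |
Completion: P0=70  P1=16  P2=48  P3=24  P4=56  P5=32
Turnaround(P0) = completion − arrival = 70 − 2 = 68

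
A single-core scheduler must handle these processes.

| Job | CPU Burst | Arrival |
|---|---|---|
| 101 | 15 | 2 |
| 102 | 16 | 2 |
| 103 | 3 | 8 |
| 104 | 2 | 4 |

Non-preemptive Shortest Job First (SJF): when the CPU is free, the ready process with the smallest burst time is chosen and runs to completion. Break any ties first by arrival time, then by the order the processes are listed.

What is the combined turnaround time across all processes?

Gantt: | idle 0-2 | 101 2-17 | 104 17-19 | 103 19-22 | 102 22-38 |
Completion: 101=17  102=38  103=22  104=19
Turnaround = completion − arrival: 101=15, 102=36, 103=14, 104=15
Total turnaround = 15 + 36 + 14 + 15 = 80

80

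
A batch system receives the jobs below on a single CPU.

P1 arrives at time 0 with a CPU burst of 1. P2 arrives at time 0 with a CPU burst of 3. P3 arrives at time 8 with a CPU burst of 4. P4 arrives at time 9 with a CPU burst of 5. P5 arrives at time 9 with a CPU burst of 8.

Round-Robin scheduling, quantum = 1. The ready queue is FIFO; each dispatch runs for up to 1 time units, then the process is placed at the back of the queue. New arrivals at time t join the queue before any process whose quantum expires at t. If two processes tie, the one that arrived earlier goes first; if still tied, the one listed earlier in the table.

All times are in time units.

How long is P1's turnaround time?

1

Timeline: | P1 0-1 | P2 1-4 | idle 4-8 | P3 8-9 | P4 9-10 | P5 10-11 | P3 11-12 | P4 12-13 | P5 13-14 | P3 14-15 | P4 15-16 | P5 16-17 | P3 17-18 | P4 18-19 | P5 19-20 | P4 20-21 | P5 21-25 |
Completion: P1=1  P2=4  P3=18  P4=21  P5=25
Turnaround (C−A): P1=1  P2=4  P3=10  P4=12  P5=16
Turnaround(P1) = completion − arrival = 1 − 0 = 1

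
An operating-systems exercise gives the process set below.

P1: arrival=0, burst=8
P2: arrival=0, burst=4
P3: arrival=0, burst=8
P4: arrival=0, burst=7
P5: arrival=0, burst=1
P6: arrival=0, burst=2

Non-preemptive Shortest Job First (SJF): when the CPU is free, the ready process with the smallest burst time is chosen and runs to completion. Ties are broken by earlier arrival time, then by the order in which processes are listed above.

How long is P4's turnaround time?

14

Gantt: | P5 0-1 | P6 1-3 | P2 3-7 | P4 7-14 | P1 14-22 | P3 22-30 |
Completion: P1=22  P2=7  P3=30  P4=14  P5=1  P6=3
Turnaround(P4) = completion − arrival = 14 − 0 = 14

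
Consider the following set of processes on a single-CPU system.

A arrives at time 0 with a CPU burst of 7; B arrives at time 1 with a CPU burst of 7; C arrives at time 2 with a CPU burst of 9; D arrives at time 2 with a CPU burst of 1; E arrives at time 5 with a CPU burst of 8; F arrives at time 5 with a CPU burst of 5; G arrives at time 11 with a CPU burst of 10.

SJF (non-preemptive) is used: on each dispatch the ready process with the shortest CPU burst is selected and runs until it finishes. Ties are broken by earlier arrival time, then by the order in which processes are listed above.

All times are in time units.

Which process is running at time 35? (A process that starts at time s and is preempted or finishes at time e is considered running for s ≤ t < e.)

C

Timeline: | A 0-7 | D 7-8 | F 8-13 | B 13-20 | E 20-28 | C 28-37 | G 37-47 |
Completion: A=7  B=20  C=37  D=8  E=28  F=13  G=47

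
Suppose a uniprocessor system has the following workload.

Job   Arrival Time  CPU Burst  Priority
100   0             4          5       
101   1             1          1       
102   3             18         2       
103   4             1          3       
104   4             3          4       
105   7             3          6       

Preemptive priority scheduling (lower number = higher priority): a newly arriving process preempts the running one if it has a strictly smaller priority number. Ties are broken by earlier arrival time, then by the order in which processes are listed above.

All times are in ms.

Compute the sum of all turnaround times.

Timeline: | 100 0-1 | 101 1-2 | 100 2-3 | 102 3-21 | 103 21-22 | 104 22-25 | 100 25-27 | 105 27-30 |
Completion: 100=27  101=2  102=21  103=22  104=25  105=30
Turnaround (C−A): 100=27  101=1  102=18  103=18  104=21  105=23
Turnaround = completion − arrival: 100=27, 101=1, 102=18, 103=18, 104=21, 105=23
Total turnaround = 27 + 1 + 18 + 18 + 21 + 23 = 108

108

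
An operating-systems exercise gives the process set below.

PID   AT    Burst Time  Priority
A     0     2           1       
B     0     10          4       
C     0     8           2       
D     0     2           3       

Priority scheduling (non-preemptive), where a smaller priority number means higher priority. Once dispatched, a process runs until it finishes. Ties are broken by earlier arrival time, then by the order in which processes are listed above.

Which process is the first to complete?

Timeline: | A 0-2 | C 2-10 | D 10-12 | B 12-22 |
Completion: A=2  B=22  C=10  D=12
Finish order: A → C → D → B

A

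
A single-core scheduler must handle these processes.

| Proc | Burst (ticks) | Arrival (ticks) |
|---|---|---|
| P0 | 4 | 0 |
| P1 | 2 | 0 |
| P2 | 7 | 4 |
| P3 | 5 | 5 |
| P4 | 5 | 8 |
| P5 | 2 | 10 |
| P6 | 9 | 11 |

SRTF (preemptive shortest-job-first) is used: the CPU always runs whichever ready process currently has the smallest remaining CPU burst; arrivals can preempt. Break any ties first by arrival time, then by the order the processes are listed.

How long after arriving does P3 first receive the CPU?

Schedule: | P1 0-2 | P0 2-6 | P3 6-11 | P5 11-13 | P4 13-18 | P2 18-25 | P6 25-34 |
Completion: P0=6  P1=2  P2=25  P3=11  P4=18  P5=13  P6=34
Response(P3) = first start − arrival = 6 − 5 = 1

1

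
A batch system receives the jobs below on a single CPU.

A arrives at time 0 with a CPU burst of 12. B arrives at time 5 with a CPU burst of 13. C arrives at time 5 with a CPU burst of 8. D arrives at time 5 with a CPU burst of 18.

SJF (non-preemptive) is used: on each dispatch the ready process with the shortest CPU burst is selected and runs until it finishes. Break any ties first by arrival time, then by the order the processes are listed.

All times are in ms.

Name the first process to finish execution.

Gantt: | A 0-12 | C 12-20 | B 20-33 | D 33-51 |
Completion: A=12  B=33  C=20  D=51
Turnaround (C−A): A=12  B=28  C=15  D=46
Finish order: A → C → B → D

A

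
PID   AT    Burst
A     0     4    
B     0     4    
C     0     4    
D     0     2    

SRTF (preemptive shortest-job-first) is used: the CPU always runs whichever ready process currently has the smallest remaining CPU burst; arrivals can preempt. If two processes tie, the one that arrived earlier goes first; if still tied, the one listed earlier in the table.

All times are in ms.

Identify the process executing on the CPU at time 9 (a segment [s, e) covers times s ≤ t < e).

Timeline: | D 0-2 | A 2-6 | B 6-10 | C 10-14 |
Completion: A=6  B=10  C=14  D=2
Turnaround (C−A): A=6  B=10  C=14  D=2

B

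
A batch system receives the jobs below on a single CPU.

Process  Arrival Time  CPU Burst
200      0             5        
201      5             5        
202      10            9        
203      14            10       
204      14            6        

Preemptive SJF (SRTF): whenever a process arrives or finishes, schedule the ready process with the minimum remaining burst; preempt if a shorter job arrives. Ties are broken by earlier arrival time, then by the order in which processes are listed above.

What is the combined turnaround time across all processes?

Schedule: | 200 0-5 | 201 5-10 | 202 10-19 | 204 19-25 | 203 25-35 |
Completion: 200=5  201=10  202=19  203=35  204=25
Turnaround (C−A): 200=5  201=5  202=9  203=21  204=11
Turnaround = completion − arrival: 200=5, 201=5, 202=9, 203=21, 204=11
Total turnaround = 5 + 5 + 9 + 21 + 11 = 51

51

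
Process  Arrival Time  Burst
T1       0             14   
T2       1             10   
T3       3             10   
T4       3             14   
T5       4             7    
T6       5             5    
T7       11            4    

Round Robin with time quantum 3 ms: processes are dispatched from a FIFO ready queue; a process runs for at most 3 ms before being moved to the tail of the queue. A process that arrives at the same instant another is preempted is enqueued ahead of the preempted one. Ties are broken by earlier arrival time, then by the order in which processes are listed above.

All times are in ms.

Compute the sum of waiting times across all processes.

292

Gantt: | T1 0-3 | T2 3-6 | T3 6-9 | T4 9-12 | T1 12-15 | T5 15-18 | T6 18-21 | T2 21-24 | T3 24-27 | T7 27-30 | T4 30-33 | T1 33-36 | T5 36-39 | T6 39-41 | T2 41-44 | T3 44-47 | T7 47-48 | T4 48-51 | T1 51-54 | T5 54-55 | T2 55-56 | T3 56-57 | T4 57-60 | T1 60-62 | T4 62-64 |
Completion: T1=62  T2=56  T3=57  T4=64  T5=55  T6=41  T7=48
Turnaround (C−A): T1=62  T2=55  T3=54  T4=61  T5=51  T6=36  T7=37
Waiting = turnaround − burst: T1=48, T2=45, T3=44, T4=47, T5=44, T6=31, T7=33
Total waiting = 48 + 45 + 44 + 47 + 44 + 31 + 33 = 292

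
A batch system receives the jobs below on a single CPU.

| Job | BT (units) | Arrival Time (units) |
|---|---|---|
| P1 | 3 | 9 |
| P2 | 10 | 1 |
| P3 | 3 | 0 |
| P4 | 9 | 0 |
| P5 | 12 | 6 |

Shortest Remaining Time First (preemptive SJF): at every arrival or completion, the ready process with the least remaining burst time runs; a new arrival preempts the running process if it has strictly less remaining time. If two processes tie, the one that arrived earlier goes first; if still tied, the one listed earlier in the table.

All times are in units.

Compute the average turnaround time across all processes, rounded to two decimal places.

Timeline: | P3 0-3 | P4 3-12 | P1 12-15 | P2 15-25 | P5 25-37 |
Completion: P1=15  P2=25  P3=3  P4=12  P5=37
Turnaround times: P1=6, P2=24, P3=3, P4=12, P5=31
Average turnaround = (6+24+3+12+31) / 5 = 76/5 = 15.20

15.20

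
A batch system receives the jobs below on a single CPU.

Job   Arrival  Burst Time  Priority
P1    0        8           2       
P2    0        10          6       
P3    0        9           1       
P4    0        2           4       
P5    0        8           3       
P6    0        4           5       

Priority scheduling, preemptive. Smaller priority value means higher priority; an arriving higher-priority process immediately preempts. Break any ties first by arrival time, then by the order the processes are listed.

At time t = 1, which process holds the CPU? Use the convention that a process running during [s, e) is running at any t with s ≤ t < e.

P3

Schedule: | P3 0-9 | P1 9-17 | P5 17-25 | P4 25-27 | P6 27-31 | P2 31-41 |
Completion: P1=17  P2=41  P3=9  P4=27  P5=25  P6=31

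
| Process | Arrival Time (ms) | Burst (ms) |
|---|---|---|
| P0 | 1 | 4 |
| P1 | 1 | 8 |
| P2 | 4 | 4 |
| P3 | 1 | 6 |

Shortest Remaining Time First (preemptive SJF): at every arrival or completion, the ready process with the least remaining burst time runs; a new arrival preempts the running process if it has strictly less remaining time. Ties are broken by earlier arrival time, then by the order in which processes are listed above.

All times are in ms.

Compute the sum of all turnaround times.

Timeline: | idle 0-1 | P0 1-5 | P2 5-9 | P3 9-15 | P1 15-23 |
Completion: P0=5  P1=23  P2=9  P3=15
Turnaround = completion − arrival: P0=4, P1=22, P2=5, P3=14
Total turnaround = 4 + 22 + 5 + 14 = 45

45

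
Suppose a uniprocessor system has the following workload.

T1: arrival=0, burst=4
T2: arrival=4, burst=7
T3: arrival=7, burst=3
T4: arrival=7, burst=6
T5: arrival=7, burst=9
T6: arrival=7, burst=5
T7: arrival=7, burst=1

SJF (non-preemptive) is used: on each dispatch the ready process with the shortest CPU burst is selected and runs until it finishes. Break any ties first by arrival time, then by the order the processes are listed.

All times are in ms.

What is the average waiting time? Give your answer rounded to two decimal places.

Gantt: | T1 0-4 | T2 4-11 | T7 11-12 | T3 12-15 | T6 15-20 | T4 20-26 | T5 26-35 |
Completion: T1=4  T2=11  T3=15  T4=26  T5=35  T6=20  T7=12
Turnaround (C−A): T1=4  T2=7  T3=8  T4=19  T5=28  T6=13  T7=5
Waiting times: T1=0, T2=0, T3=5, T4=13, T5=19, T6=8, T7=4
Average waiting = (0+0+5+13+19+8+4) / 7 = 49/7 = 7.00

7.00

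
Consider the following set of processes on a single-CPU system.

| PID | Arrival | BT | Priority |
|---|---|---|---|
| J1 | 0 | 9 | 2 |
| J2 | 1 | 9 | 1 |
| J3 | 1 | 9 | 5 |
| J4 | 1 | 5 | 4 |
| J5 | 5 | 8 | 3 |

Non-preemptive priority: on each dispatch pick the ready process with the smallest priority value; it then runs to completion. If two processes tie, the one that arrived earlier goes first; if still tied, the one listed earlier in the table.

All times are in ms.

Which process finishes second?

Schedule: | J1 0-9 | J2 9-18 | J5 18-26 | J4 26-31 | J3 31-40 |
Completion: J1=9  J2=18  J3=40  J4=31  J5=26
Finish order: J1 → J2 → J5 → J4 → J3

J2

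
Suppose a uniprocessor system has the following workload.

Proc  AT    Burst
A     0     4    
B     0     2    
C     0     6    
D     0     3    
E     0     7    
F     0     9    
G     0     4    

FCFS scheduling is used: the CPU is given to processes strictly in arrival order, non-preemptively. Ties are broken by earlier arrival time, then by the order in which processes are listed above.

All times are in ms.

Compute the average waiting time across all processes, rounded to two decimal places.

Timeline: | A 0-4 | B 4-6 | C 6-12 | D 12-15 | E 15-22 | F 22-31 | G 31-35 |
Completion: A=4  B=6  C=12  D=15  E=22  F=31  G=35
Turnaround (C−A): A=4  B=6  C=12  D=15  E=22  F=31  G=35
Waiting times: A=0, B=4, C=6, D=12, E=15, F=22, G=31
Average waiting = (0+4+6+12+15+22+31) / 7 = 90/7 = 12.86

12.86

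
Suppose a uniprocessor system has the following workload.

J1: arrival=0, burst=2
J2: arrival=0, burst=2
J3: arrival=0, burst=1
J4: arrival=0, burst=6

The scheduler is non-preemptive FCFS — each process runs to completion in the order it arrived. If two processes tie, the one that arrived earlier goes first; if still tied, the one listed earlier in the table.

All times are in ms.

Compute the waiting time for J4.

5

Gantt: | J1 0-2 | J2 2-4 | J3 4-5 | J4 5-11 |
Completion: J1=2  J2=4  J3=5  J4=11
Waiting(J4) = turnaround − burst = 11 − 6 = 5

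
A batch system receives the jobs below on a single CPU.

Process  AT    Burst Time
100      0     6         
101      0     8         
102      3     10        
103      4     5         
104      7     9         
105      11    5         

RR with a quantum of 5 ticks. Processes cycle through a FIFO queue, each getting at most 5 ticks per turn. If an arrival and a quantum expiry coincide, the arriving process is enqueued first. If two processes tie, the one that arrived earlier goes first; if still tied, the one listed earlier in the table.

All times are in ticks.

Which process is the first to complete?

Schedule: | 100 0-5 | 101 5-10 | 102 10-15 | 103 15-20 | 100 20-21 | 104 21-26 | 101 26-29 | 105 29-34 | 102 34-39 | 104 39-43 |
Completion: 100=21  101=29  102=39  103=20  104=43  105=34
Finish order: 103 → 100 → 101 → 105 → 102 → 104

103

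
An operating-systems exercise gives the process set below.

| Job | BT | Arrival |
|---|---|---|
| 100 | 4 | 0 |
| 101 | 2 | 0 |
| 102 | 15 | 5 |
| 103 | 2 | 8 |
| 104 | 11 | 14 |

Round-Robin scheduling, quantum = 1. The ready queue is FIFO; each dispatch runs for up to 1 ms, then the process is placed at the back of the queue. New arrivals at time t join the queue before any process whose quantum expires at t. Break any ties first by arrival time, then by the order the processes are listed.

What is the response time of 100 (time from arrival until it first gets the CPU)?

0

Gantt: | 100 0-1 | 101 1-2 | 100 2-3 | 101 3-4 | 100 4-5 | 102 5-6 | 100 6-7 | 102 7-8 | 103 8-9 | 102 9-10 | 103 10-11 | 102 11-14 | 104 14-15 | 102 15-16 | 104 16-17 | 102 17-18 | 104 18-19 | 102 19-20 | 104 20-21 | 102 21-22 | 104 22-23 | 102 23-24 | 104 24-25 | 102 25-26 | 104 26-27 | 102 27-28 | 104 28-29 | 102 29-30 | 104 30-31 | 102 31-32 | 104 32-34 |
Completion: 100=7  101=4  102=32  103=11  104=34
Turnaround (C−A): 100=7  101=4  102=27  103=3  104=20
Response(100) = first start − arrival = 0 − 0 = 0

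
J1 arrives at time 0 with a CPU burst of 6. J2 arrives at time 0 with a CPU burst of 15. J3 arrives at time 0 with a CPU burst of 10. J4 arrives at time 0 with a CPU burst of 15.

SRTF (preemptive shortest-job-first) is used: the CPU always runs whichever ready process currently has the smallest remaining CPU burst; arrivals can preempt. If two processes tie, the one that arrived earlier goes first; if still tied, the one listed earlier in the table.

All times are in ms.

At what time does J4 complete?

46

Timeline: | J1 0-6 | J3 6-16 | J2 16-31 | J4 31-46 |
Completion: J1=6  J2=31  J3=16  J4=46
Turnaround (C−A): J1=6  J2=31  J3=16  J4=46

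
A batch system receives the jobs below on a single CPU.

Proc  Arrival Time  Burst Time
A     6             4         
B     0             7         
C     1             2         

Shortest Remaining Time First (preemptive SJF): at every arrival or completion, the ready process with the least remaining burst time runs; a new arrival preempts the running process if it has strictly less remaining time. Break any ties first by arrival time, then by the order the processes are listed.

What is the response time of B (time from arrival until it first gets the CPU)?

0

Timeline: | B 0-1 | C 1-3 | B 3-9 | A 9-13 |
Completion: A=13  B=9  C=3
Response(B) = first start − arrival = 0 − 0 = 0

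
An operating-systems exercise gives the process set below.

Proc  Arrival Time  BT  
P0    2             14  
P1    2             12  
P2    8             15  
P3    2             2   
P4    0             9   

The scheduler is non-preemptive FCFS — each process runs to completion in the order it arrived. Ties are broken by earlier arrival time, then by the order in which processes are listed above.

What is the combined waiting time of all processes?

Timeline: | P4 0-9 | P0 9-23 | P1 23-35 | P3 35-37 | P2 37-52 |
Completion: P0=23  P1=35  P2=52  P3=37  P4=9
Waiting = turnaround − burst: P0=7, P1=21, P2=29, P3=33, P4=0
Total waiting = 7 + 21 + 29 + 33 + 0 = 90

90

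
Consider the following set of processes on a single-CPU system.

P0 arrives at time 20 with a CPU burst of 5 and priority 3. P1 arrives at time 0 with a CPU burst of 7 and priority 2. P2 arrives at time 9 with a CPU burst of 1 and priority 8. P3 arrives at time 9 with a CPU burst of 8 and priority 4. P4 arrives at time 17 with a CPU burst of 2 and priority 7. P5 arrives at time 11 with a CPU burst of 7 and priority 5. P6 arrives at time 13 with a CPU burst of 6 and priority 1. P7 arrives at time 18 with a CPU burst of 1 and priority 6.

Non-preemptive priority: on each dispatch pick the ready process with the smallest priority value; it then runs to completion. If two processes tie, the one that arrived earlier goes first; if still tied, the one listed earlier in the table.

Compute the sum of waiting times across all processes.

89

Gantt: | P1 0-7 | idle 7-9 | P3 9-17 | P6 17-23 | P0 23-28 | P5 28-35 | P7 35-36 | P4 36-38 | P2 38-39 |
Completion: P0=28  P1=7  P2=39  P3=17  P4=38  P5=35  P6=23  P7=36
Waiting = turnaround − burst: P0=3, P1=0, P2=29, P3=0, P4=19, P5=17, P6=4, P7=17
Total waiting = 3 + 0 + 29 + 0 + 19 + 17 + 4 + 17 = 89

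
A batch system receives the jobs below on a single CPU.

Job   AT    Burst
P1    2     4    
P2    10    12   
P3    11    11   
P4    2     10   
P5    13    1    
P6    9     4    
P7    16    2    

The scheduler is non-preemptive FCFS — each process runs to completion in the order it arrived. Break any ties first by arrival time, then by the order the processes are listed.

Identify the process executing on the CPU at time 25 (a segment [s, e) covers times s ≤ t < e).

Gantt: | idle 0-2 | P1 2-6 | P4 6-16 | P6 16-20 | P2 20-32 | P3 32-43 | P5 43-44 | P7 44-46 |
Completion: P1=6  P2=32  P3=43  P4=16  P5=44  P6=20  P7=46
Turnaround (C−A): P1=4  P2=22  P3=32  P4=14  P5=31  P6=11  P7=30

P2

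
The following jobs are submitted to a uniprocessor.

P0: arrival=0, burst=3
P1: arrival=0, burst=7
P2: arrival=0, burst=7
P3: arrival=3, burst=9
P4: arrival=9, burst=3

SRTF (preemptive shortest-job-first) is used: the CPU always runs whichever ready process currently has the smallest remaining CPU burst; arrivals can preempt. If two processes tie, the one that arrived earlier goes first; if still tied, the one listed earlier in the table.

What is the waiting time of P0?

Timeline: | P0 0-3 | P1 3-10 | P4 10-13 | P2 13-20 | P3 20-29 |
Completion: P0=3  P1=10  P2=20  P3=29  P4=13
Turnaround (C−A): P0=3  P1=10  P2=20  P3=26  P4=4
Waiting(P0) = turnaround − burst = 3 − 3 = 0

0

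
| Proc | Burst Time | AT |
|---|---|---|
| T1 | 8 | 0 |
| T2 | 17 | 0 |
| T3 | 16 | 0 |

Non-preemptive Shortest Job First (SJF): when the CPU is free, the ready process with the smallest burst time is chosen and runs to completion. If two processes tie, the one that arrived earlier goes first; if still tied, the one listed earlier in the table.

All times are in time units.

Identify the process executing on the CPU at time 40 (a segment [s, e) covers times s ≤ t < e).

T2

Timeline: | T1 0-8 | T3 8-24 | T2 24-41 |
Completion: T1=8  T2=41  T3=24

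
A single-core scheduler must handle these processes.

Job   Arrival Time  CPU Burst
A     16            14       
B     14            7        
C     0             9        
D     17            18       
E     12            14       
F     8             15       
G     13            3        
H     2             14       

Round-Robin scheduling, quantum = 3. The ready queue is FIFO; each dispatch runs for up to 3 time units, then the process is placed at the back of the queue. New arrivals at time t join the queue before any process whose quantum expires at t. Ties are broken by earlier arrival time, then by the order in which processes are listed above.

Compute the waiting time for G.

Schedule: | C 0-3 | H 3-6 | C 6-9 | H 9-12 | F 12-15 | C 15-18 | E 18-21 | H 21-24 | G 24-27 | B 27-30 | F 30-33 | A 33-36 | D 36-39 | E 39-42 | H 42-45 | B 45-48 | F 48-51 | A 51-54 | D 54-57 | E 57-60 | H 60-62 | B 62-63 | F 63-66 | A 66-69 | D 69-72 | E 72-75 | F 75-78 | A 78-81 | D 81-84 | E 84-86 | A 86-88 | D 88-94 |
Completion: A=88  B=63  C=18  D=94  E=86  F=78  G=27  H=62
Turnaround (C−A): A=72  B=49  C=18  D=77  E=74  F=70  G=14  H=60
Waiting(G) = turnaround − burst = 14 − 3 = 11

11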